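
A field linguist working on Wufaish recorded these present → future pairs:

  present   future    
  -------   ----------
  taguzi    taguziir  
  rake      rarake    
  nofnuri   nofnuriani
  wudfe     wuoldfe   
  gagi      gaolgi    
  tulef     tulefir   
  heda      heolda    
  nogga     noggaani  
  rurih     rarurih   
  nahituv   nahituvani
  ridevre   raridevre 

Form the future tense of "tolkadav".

taguzi and nofnuri both end in -i yet inflect differently (taguziir, nofnuriani), so the final letter is not what conditions the rule; the first letter is.
"tolkadav" begins with t-. The stems beginning with t- (taguzi → taguziir, tulef → tulefir) add -ir.
The other patterns: stems beginning with r- add the prefix ra-; stems beginning with n- add -ani; stems beginning with g-, h- or w- insert -ol- after the first vowel.
So tolkadav → tolkadavir.

tolkadavir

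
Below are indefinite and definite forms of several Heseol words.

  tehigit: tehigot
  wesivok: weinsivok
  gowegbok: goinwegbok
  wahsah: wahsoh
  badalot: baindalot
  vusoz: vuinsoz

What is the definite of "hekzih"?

hekzoh

badalot and tehigit both end in -t yet inflect differently (baindalot, tehigot), so the final letter is not what conditions the rule; the last vowel is.
"hekzih" has last vowel 'i'. The one such stem in the data (tehigit → tehigot) changes the last vowel to 'o' (as does wahsah), so the same rule applies.
The other pattern: stems whose last vowel is 'o' insert -in- after the first vowel.
So hekzih → hekzoh.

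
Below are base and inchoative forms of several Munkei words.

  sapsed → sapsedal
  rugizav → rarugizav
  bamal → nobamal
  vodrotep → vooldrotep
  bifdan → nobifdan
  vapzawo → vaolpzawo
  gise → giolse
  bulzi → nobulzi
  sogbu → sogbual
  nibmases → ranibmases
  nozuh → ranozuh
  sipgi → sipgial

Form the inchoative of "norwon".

ranorwon

bulzi and sipgi both end in -i yet inflect differently (nobulzi, sipgial), so the final letter is not what conditions the rule; the first letter is.
"norwon" begins with n-. The stems beginning with n- (nozuh → ranozuh, nibmases → ranibmases) add the prefix ra-.
The other patterns: stems beginning with b- add the prefix no-; stems beginning with s- add -al; stems beginning with g- or v- insert -ol- after the first vowel.
So norwon → ranorwon.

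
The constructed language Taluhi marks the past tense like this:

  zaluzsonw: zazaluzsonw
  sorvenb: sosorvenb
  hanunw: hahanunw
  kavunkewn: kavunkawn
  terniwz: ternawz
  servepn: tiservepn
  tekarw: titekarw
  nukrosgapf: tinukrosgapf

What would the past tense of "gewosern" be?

"gewosern" has second-to-last letter 'r'. The one such stem in the data (tekarw → titekarw) adds the prefix ti-, so the same rule applies.
The other patterns: stems whose second-to-last letter is 'n' repeat the first consonant+vowel as a prefix; stems whose second-to-last letter is 'w' change the last vowel to 'a'.
So gewosern → tigewosern.

tigewosern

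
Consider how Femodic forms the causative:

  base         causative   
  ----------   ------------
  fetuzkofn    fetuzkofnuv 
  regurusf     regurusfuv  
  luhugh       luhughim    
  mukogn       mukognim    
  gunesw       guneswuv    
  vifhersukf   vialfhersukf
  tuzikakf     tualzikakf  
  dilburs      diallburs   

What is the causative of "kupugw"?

kupugwim

tuzikakf and regurusf both end in -f yet inflect differently (tualzikakf, regurusfuv), so the final letter is not what conditions the rule; the second-to-last letter is.
"kupugw" has second-to-last letter 'g'. The stems whose second-to-last letter is 'g' (luhugh → luhughim, mukogn → mukognim) add -im.
So kupugw → kupugwim.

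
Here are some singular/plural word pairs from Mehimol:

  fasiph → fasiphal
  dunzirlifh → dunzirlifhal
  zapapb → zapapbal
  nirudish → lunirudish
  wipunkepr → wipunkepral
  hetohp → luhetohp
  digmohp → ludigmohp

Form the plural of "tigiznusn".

lutigiznusn

dunzirlifh and nirudish both end in -h yet inflect differently (dunzirlifhal, lunirudish), so the final letter is not what conditions the rule; the second-to-last letter is.
"tigiznusn" has second-to-last letter 's'. The one such stem in the data (nirudish → lunirudish) adds the prefix lu-, so the same rule applies.
So tigiznusn → lutigiznusn.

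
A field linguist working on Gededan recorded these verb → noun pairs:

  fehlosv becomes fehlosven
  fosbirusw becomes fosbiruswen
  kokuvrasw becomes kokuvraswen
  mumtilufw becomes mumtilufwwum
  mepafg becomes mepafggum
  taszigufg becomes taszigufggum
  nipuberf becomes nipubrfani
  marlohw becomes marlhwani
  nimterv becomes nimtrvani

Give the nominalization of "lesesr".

lesesren

fosbirusw and mumtilufw both end in -w yet inflect differently (fosbiruswen, mumtilufwwum), so the final letter is not what conditions the rule; the second-to-last letter is.
"lesesr" has second-to-last letter 's'. The stems whose second-to-last letter is 's' (fehlosv → fehlosven, fosbirusw → fosbiruswen, kokuvrasw → kokuvraswen) add -en.
So lesesr → lesesren.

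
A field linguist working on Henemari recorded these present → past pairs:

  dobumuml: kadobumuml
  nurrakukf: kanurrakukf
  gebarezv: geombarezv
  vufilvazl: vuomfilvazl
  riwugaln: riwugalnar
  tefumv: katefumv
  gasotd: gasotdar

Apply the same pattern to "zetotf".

gebarezv and tefumv both end in -v yet inflect differently (geombarezv, katefumv), so the final letter is not what conditions the rule; the second-to-last letter is.
"zetotf" has second-to-last letter 't'. The one such stem in the data (gasotd → gasotdar) adds -ar, so the same rule applies.
The other patterns: stems whose second-to-last letter is 'z' insert -om- after the first vowel; stems whose second-to-last letter is 'k' or 'm' add the prefix ka-.
So zetotf → zetotfar.

zetotfar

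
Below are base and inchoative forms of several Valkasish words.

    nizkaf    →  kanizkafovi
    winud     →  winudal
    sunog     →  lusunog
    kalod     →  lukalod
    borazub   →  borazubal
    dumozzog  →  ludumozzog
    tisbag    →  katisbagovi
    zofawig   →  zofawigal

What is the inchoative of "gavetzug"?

gavetzugal

"gavetzug" has last vowel 'u'. The stems whose last vowel is 'u' (borazub → borazubal, winud → winudal) add -al.
So gavetzug → gavetzugal.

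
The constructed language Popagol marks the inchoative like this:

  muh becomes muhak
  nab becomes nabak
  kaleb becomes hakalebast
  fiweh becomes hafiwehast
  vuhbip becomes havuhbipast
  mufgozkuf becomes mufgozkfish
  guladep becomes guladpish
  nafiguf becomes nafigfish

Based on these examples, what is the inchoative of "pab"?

pabak

"pab" has 1 vowel. The stems with 1 vowel (muh → muhak, nab → nabak) add -ak.
So pab → pabak.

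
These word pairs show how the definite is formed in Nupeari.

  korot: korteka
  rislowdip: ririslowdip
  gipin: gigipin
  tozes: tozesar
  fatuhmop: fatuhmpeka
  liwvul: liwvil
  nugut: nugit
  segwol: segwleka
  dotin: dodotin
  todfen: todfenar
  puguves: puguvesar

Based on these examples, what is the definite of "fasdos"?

"fasdos" has last vowel 'o'. The stems whose last vowel is 'o' (fatuhmop → fatuhmpeka, segwol → segwleka, korot → korteka) delete the last vowel and add -eka.
The other patterns: stems whose last vowel is 'u' change the last vowel to 'i'; stems whose last vowel is 'e' add -ar; stems whose last vowel is 'i' repeat the first consonant+vowel as a prefix.
So fasdos → fasdseka.

fasdseka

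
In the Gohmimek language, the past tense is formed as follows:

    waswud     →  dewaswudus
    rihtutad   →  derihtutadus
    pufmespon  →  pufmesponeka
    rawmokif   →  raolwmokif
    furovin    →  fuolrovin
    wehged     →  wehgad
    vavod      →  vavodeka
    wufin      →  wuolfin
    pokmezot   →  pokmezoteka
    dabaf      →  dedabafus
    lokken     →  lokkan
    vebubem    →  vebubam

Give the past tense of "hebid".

vavod and waswud both end in -d yet inflect differently (vavodeka, dewaswudus), so the final letter is not what conditions the rule; the last vowel is.
"hebid" has last vowel 'i'. The stems whose last vowel is 'i' (rawmokif → raolwmokif, wufin → wuolfin, furovin → fuolrovin) insert -ol- after the first vowel.
So hebid → heolbid.

heolbid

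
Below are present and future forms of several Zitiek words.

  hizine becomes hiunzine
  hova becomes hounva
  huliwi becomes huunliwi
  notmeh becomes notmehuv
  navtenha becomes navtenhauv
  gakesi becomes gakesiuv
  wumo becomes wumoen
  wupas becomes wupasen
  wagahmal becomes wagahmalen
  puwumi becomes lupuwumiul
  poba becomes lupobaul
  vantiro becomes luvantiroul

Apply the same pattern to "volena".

"volena" begins with v-. The one such stem in the data (vantiro → luvantiroul) adds lu- … -ul around the stem, so the same rule applies.
So volena → luvolenaul.

luvolenaul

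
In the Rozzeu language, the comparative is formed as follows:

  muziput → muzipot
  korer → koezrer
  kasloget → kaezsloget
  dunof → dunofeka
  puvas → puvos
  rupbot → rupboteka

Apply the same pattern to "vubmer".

"vubmer" has last vowel 'e'. The stems whose last vowel is 'e' (korer → koezrer, kasloget → kaezsloget) insert -ez- after the first vowel.
So vubmer → vuezbmer.

vuezbmer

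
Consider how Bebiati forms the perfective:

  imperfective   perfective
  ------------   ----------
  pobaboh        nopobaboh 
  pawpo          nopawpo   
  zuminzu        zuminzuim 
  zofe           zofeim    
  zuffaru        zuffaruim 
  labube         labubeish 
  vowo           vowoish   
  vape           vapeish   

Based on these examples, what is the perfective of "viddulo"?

vidduloish

zofe and labube both end in -e yet inflect differently (zofeim, labubeish), so the final letter is not what conditions the rule; the first letter is.
"viddulo" begins with v-. The stems beginning with v- (vowo → vowoish, vape → vapeish) add -ish.
The other patterns: stems beginning with p- add the prefix no-; stems beginning with z- add -im.
So viddulo → vidduloish.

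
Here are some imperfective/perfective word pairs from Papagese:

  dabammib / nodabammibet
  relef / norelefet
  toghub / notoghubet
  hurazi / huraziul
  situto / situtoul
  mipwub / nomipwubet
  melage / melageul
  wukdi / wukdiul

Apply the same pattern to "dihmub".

dabammib and hurazi both have last vowel 'i' yet inflect differently (nodabammibet, huraziul), so the last vowel is not what conditions the rule; whether the stem ends in a vowel or a consonant is.
"dihmub" ends in a consonant. The stems ending in a consonant (toghub → notoghubet, relef → norelefet, dabammib → nodabammibet) add no- … -et around the stem.
So dihmub → nodihmubet.

nodihmubet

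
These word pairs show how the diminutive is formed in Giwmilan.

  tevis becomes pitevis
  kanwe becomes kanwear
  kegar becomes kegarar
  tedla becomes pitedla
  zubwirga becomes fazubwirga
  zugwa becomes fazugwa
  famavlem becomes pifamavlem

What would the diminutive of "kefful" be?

keffular

zubwirga and tedla both end in -a yet inflect differently (fazubwirga, pitedla), so the final letter is not what conditions the rule; the first letter is.
"kefful" begins with k-. The stems beginning with k- (kegar → kegarar, kanwe → kanwear) add -ar.
So kefful → keffular.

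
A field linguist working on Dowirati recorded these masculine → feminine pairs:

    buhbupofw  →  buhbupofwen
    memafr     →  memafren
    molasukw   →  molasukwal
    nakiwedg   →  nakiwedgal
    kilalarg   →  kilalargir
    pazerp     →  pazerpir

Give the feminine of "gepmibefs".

gepmibefsen

buhbupofw and molasukw both end in -w yet inflect differently (buhbupofwen, molasukwal), so the final letter is not what conditions the rule; the second-to-last letter is.
"gepmibefs" has second-to-last letter 'f'. The stems whose second-to-last letter is 'f' (buhbupofw → buhbupofwen, memafr → memafren) add -en.
So gepmibefs → gepmibefsen.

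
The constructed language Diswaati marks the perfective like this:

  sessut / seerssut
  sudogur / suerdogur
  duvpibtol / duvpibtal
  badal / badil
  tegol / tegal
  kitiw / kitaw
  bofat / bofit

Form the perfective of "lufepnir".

lufepnar

bofat and sessut both end in -t yet inflect differently (bofit, seerssut), so the final letter is not what conditions the rule; the last vowel is.
"lufepnir" has last vowel 'i'. The one such stem in the data (kitiw → kitaw) changes the last vowel to 'a' (as do tegol, duvpibtol), so the same rule applies.
So lufepnir → lufepnar.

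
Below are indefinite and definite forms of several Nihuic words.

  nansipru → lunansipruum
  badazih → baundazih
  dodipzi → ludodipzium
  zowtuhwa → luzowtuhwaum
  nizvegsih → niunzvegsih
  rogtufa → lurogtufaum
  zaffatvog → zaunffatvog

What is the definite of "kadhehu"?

nizvegsih and dodipzi both have last vowel 'i' yet inflect differently (niunzvegsih, ludodipzium), so the last vowel is not what conditions the rule; whether the stem ends in a vowel or a consonant is.
"kadhehu" ends in a vowel. The stems ending in a vowel (rogtufa → lurogtufaum, nansipru → lunansipruum, zowtuhwa → luzowtuhwaum) add lu- … -um around the stem.
So kadhehu → lukadhehuum.

lukadhehuum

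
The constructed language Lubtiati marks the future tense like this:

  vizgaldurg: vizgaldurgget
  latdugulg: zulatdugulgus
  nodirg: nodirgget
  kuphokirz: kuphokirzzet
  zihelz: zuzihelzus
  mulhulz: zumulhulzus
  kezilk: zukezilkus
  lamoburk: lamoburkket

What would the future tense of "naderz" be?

kuphokirz and zihelz both end in -z yet inflect differently (kuphokirzzet, zuzihelzus), so the final letter is not what conditions the rule; the second-to-last letter is.
"naderz" has second-to-last letter 'r'. The stems whose second-to-last letter is 'r' (lamoburk → lamoburkket, nodirg → nodirgget, vizgaldurg → vizgaldurgget) double the final consonant and add -et.
The other pattern: stems whose second-to-last letter is 'l' add zu- … -us around the stem.
So naderz → naderzzet.

naderzzet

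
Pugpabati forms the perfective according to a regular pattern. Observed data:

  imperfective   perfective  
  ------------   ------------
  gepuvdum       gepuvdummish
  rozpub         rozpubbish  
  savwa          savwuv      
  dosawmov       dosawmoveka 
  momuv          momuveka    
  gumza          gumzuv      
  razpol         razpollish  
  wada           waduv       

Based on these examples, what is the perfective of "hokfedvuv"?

"hokfedvuv" ends in -v. The stems ending in -v (momuv → momuveka, dosawmov → dosawmoveka) add -eka.
So hokfedvuv → hokfedvuveka.

hokfedvuveka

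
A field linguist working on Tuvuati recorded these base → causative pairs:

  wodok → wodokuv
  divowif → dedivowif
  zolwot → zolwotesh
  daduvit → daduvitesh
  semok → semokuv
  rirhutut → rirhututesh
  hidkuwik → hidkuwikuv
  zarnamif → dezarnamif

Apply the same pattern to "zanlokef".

dezanlokef

daduvit and hidkuwik both have last vowel 'i' yet inflect differently (daduvitesh, hidkuwikuv), so the last vowel is not what conditions the rule; the final letter is.
"zanlokef" ends in -f. The stems ending in -f (zarnamif → dezarnamif, divowif → dedivowif) add the prefix de-.
The other patterns: stems ending in -t add -esh; stems ending in -k add -uv.
So zanlokef → dezanlokef.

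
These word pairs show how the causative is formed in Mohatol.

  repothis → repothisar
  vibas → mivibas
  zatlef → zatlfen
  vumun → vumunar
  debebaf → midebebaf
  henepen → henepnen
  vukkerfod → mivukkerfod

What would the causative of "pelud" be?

vumun and henepen both end in -n yet inflect differently (vumunar, henepnen), so the final letter is not what conditions the rule; the last vowel is.
"pelud" has last vowel 'u'. The one such stem in the data (vumun → vumunar) adds -ar, so the same rule applies.
So pelud → peludar.

peludar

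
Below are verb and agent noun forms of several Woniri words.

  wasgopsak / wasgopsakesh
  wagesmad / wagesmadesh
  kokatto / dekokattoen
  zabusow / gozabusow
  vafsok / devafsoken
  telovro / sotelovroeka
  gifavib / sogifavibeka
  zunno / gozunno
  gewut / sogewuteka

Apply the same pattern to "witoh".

wasgopsak and vafsok both end in -k yet inflect differently (wasgopsakesh, devafsoken), so the final letter is not what conditions the rule; the first letter is.
"witoh" begins with w-. The stems beginning with w- (wagesmad → wagesmadesh, wasgopsak → wasgopsakesh) add -esh.
The other patterns: stems beginning with z- add the prefix go-; stems beginning with k- or v- add de- … -en around the stem; stems beginning with g- or t- add so- … -eka around the stem.
So witoh → witohesh.

witohesh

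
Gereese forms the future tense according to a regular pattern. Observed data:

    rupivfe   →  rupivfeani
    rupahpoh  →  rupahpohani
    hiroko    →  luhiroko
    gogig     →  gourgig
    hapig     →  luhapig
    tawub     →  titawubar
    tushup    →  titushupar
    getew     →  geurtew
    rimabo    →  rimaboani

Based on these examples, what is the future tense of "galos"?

gaurlos

gogig and hapig both end in -g yet inflect differently (gourgig, luhapig), so the final letter is not what conditions the rule; the first letter is.
"galos" begins with g-. The stems beginning with g- (getew → geurtew, gogig → gourgig) insert -ur- after the first vowel.
The other patterns: stems beginning with h- add the prefix lu-; stems beginning with t- add ti- … -ar around the stem; stems beginning with r- add -ani.
So galos → gaurlos.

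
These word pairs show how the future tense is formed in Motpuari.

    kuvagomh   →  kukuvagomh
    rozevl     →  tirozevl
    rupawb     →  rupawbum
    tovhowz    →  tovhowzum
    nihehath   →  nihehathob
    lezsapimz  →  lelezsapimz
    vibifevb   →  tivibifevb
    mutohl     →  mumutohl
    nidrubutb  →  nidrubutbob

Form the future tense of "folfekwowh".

folfekwowhum

vibifevb and nidrubutb both end in -b yet inflect differently (tivibifevb, nidrubutbob), so the final letter is not what conditions the rule; the second-to-last letter is.
"folfekwowh" has second-to-last letter 'w'. The stems whose second-to-last letter is 'w' (rupawb → rupawbum, tovhowz → tovhowzum) add -um.
So folfekwowh → folfekwowhum.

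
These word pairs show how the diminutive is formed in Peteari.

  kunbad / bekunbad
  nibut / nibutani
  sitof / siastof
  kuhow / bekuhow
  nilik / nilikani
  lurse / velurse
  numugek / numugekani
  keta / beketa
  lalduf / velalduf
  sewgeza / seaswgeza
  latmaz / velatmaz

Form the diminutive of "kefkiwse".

bekefkiwse

keta and sewgeza both end in -a yet inflect differently (beketa, seaswgeza), so the final letter is not what conditions the rule; the first letter is.
"kefkiwse" begins with k-. The stems beginning with k- (keta → beketa, kuhow → bekuhow, kunbad → bekunbad) add the prefix be-.
So kefkiwse → bekefkiwse.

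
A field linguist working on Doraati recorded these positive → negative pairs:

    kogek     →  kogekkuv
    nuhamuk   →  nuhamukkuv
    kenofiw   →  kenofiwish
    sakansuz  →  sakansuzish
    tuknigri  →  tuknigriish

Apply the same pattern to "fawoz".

"fawoz" ends in -z. The one such stem in the data (sakansuz → sakansuzish) adds -ish, so the same rule applies.
The other pattern: stems ending in -k double the final consonant and add -uv.
So fawoz → fawozish.

fawozish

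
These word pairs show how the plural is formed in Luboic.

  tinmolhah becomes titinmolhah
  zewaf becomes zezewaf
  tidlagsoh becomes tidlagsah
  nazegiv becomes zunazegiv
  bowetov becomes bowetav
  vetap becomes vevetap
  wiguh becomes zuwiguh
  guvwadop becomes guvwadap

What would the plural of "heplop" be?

tidlagsoh and tinmolhah both end in -h yet inflect differently (tidlagsah, titinmolhah), so the final letter is not what conditions the rule; the last vowel is.
"heplop" has last vowel 'o'. The stems whose last vowel is 'o' (guvwadop → guvwadap, tidlagsoh → tidlagsah, bowetov → bowetav) change the last vowel to 'a'.
The other patterns: stems whose last vowel is 'a' repeat the first consonant+vowel as a prefix; stems whose last vowel is 'i' or 'u' add the prefix zu-.
So heplop → heplap.

heplap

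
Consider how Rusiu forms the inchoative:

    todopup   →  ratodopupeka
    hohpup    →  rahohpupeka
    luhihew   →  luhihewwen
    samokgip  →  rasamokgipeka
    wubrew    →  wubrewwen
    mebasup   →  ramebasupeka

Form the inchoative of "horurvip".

hohpup and wubrew both have 2 vowels yet inflect differently (rahohpupeka, wubrewwen), so the number of vowels is not what conditions the rule; the final letter is.
"horurvip" ends in -p. The stems ending in -p (hohpup → rahohpupeka, todopup → ratodopupeka, samokgip → rasamokgipeka) add ra- … -eka around the stem.
The other pattern: stems ending in -w double the final consonant and add -en.
So horurvip → rahorurvipeka.

rahorurvipeka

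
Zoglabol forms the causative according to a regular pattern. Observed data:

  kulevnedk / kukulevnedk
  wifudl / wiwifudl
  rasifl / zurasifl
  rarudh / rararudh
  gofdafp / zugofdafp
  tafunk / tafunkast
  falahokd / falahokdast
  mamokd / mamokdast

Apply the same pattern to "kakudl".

wifudl and rasifl both end in -l yet inflect differently (wiwifudl, zurasifl), so the final letter is not what conditions the rule; the second-to-last letter is.
"kakudl" has second-to-last letter 'd'. The stems whose second-to-last letter is 'd' (wifudl → wiwifudl, kulevnedk → kukulevnedk, rarudh → rararudh) repeat the first consonant+vowel as a prefix.
The other patterns: stems whose second-to-last letter is 'f' add the prefix zu-; stems whose second-to-last letter is 'k' or 'n' add -ast.
So kakudl → kakakudl.

kakakudl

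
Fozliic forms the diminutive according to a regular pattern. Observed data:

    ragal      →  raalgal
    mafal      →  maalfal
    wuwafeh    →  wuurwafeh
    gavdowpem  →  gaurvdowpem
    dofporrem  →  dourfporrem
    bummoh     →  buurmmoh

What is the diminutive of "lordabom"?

lourrdabom

ragal and bummoh both have 2 vowels yet inflect differently (raalgal, buurmmoh), so the number of vowels is not what conditions the rule; the final letter is.
"lordabom" ends in -m. The stems ending in -m (gavdowpem → gaurvdowpem, dofporrem → dourfporrem) insert -ur- after the first vowel.
The other pattern: stems ending in -l insert -al- after the first vowel.
So lordabom → lourrdabom.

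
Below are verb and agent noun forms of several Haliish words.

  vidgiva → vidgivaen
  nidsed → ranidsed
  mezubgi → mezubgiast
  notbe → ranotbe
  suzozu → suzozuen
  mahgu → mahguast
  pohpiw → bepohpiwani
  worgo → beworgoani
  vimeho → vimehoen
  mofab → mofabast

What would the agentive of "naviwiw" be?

suzozu and mahgu both end in -u yet inflect differently (suzozuen, mahguast), so the final letter is not what conditions the rule; the first letter is.
"naviwiw" begins with n-. The stems beginning with n- (nidsed → ranidsed, notbe → ranotbe) add the prefix ra-.
The other patterns: stems beginning with s- or v- add -en; stems beginning with m- add -ast; stems beginning with p- or w- add be- … -ani around the stem.
So naviwiw → ranaviwiw.

ranaviwiw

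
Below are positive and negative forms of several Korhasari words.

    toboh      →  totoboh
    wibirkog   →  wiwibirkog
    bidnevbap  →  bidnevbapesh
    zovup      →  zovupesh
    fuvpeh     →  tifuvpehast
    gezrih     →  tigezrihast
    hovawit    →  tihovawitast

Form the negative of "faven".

"faven" has last vowel 'e'. The one such stem in the data (fuvpeh → tifuvpehast) adds ti- … -ast around the stem, so the same rule applies.
So faven → tifavenast.

tifavenast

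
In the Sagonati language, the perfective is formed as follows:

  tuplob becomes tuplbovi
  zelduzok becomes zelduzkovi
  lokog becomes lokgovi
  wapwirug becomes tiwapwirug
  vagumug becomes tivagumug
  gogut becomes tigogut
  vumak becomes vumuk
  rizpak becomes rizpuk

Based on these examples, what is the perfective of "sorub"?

tisorub

lokog and wapwirug both end in -g yet inflect differently (lokgovi, tiwapwirug), so the final letter is not what conditions the rule; the last vowel is.
"sorub" has last vowel 'u'. The stems whose last vowel is 'u' (wapwirug → tiwapwirug, vagumug → tivagumug, gogut → tigogut) add the prefix ti-.
The other patterns: stems whose last vowel is 'o' delete the last vowel and add -ovi; stems whose last vowel is 'a' change the last vowel to 'u'.
So sorub → tisorub.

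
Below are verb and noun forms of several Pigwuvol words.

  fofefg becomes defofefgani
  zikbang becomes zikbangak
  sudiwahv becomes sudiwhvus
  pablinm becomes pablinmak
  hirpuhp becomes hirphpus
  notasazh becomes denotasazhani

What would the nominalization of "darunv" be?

zikbang and fofefg both end in -g yet inflect differently (zikbangak, defofefgani), so the final letter is not what conditions the rule; the second-to-last letter is.
"darunv" has second-to-last letter 'n'. The stems whose second-to-last letter is 'n' (pablinm → pablinmak, zikbang → zikbangak) add -ak.
So darunv → darunvak.

darunvak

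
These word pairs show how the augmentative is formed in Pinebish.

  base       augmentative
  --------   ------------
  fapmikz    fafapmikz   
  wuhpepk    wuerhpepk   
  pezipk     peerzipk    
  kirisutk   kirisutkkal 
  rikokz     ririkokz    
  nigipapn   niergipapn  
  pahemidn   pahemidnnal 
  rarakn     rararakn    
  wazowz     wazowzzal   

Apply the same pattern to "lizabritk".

rarakn and nigipapn both end in -n yet inflect differently (rararakn, niergipapn), so the final letter is not what conditions the rule; the second-to-last letter is.
"lizabritk" has second-to-last letter 't'. The one such stem in the data (kirisutk → kirisutkkal) doubles the final consonant and adds -al (as do pahemidn, wazowz), so the same rule applies.
So lizabritk → lizabritkkal.

lizabritkkal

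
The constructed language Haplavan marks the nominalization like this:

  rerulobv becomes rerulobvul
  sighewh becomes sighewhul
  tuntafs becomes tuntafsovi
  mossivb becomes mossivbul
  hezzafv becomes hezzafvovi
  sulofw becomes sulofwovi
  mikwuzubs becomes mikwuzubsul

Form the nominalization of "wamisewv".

wamisewvul

"wamisewv" has second-to-last letter 'w'. The one such stem in the data (sighewh → sighewhul) adds -ul, so the same rule applies.
So wamisewv → wamisewvul.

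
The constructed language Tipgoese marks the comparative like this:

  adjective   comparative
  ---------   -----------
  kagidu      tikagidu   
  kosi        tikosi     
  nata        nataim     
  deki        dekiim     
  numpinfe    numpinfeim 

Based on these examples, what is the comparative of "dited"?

ditedim

"dited" begins with d-. The one such stem in the data (deki → dekiim) adds -im, so the same rule applies.
So dited → ditedim.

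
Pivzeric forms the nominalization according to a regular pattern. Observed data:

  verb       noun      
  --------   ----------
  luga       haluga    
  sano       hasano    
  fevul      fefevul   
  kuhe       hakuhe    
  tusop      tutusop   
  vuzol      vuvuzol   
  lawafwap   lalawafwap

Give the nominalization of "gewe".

hagewe

vuzol and sano both have last vowel 'o' yet inflect differently (vuvuzol, hasano), so the last vowel is not what conditions the rule; whether the stem ends in a vowel or a consonant is.
"gewe" ends in a vowel. The stems ending in a vowel (sano → hasano, luga → haluga, kuhe → hakuhe) add the prefix ha-.
The other pattern: stems ending in a consonant repeat the first consonant+vowel as a prefix.
So gewe → hagewe.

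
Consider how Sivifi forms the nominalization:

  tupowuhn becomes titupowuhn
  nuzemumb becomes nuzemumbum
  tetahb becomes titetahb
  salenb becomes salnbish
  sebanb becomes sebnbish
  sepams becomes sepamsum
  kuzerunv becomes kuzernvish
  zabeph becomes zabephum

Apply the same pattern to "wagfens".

"wagfens" has second-to-last letter 'n'. The stems whose second-to-last letter is 'n' (sebanb → sebnbish, salenb → salnbish, kuzerunv → kuzernvish) delete the last vowel and add -ish.
The other patterns: stems whose second-to-last letter is 'h' add the prefix ti-; stems whose second-to-last letter is 'm' or 'p' add -um.
So wagfens → wagfnsish.

wagfnsish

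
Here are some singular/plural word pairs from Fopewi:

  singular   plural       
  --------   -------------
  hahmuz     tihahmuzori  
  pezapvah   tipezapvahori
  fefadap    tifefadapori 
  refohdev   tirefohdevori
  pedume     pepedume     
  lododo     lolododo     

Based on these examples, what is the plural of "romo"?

roromo

refohdev and pedume both have last vowel 'e' yet inflect differently (tirefohdevori, pepedume), so the last vowel is not what conditions the rule; whether the stem ends in a vowel or a consonant is.
"romo" ends in a vowel. The stems ending in a vowel (pedume → pepedume, lododo → lolododo) repeat the first consonant+vowel as a prefix.
The other pattern: stems ending in a consonant add ti- … -ori around the stem.
So romo → roromo.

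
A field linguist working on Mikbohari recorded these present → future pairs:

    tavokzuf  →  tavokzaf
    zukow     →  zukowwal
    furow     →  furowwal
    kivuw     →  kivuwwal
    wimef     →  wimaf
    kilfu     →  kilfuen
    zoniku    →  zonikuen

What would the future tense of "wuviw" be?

tavokzuf and kivuw both have last vowel 'u' yet inflect differently (tavokzaf, kivuwwal), so the last vowel is not what conditions the rule; the final letter is.
"wuviw" ends in -w. The stems ending in -w (zukow → zukowwal, kivuw → kivuwwal, furow → furowwal) double the final consonant and add -al.
So wuviw → wuviwwal.

wuviwwal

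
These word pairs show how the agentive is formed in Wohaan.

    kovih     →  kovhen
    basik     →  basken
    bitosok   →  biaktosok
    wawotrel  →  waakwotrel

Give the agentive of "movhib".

basik and bitosok both end in -k yet inflect differently (basken, biaktosok), so the final letter is not what conditions the rule; the last vowel is.
"movhib" has last vowel 'i'. The stems whose last vowel is 'i' (kovih → kovhen, basik → basken) delete the last vowel and add -en.
The other pattern: stems whose last vowel is 'e' or 'o' insert -ak- after the first vowel.
So movhib → movhben.

movhben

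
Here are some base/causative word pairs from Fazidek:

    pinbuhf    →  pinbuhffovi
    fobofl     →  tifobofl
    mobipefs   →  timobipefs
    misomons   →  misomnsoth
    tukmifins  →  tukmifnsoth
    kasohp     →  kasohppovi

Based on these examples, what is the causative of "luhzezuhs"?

mobipefs and tukmifins both end in -s yet inflect differently (timobipefs, tukmifnsoth), so the final letter is not what conditions the rule; the second-to-last letter is.
"luhzezuhs" has second-to-last letter 'h'. The stems whose second-to-last letter is 'h' (kasohp → kasohppovi, pinbuhf → pinbuhffovi) double the final consonant and add -ovi.
So luhzezuhs → luhzezuhssovi.

luhzezuhssovi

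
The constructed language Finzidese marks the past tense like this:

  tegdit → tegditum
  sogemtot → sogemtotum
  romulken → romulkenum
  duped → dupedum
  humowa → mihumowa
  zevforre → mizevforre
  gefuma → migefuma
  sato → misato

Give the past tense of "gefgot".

gefgotum

romulken and zevforre both have last vowel 'e' yet inflect differently (romulkenum, mizevforre), so the last vowel is not what conditions the rule; whether the stem ends in a vowel or a consonant is.
"gefgot" ends in a consonant. The stems ending in a consonant (tegdit → tegditum, sogemtot → sogemtotum, romulken → romulkenum) add -um.
The other pattern: stems ending in a vowel add the prefix mi-.
So gefgot → gefgotum.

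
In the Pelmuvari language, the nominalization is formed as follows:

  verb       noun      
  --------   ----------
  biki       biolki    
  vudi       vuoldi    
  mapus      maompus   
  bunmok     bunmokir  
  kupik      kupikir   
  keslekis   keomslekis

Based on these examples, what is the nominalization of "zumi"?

zuolmi

kupik and keslekis both have last vowel 'i' yet inflect differently (kupikir, keomslekis), so the last vowel is not what conditions the rule; the final letter is.
"zumi" ends in -i. The stems ending in -i (biki → biolki, vudi → vuoldi) insert -ol- after the first vowel.
The other patterns: stems ending in -k add -ir; stems ending in -s insert -om- after the first vowel.
So zumi → zuolmi.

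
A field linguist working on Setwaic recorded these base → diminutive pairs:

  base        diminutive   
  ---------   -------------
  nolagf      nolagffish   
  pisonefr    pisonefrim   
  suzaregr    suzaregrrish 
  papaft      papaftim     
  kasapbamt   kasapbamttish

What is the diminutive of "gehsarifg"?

pisonefr and suzaregr both end in -r yet inflect differently (pisonefrim, suzaregrrish), so the final letter is not what conditions the rule; the second-to-last letter is.
"gehsarifg" has second-to-last letter 'f'. The stems whose second-to-last letter is 'f' (pisonefr → pisonefrim, papaft → papaftim) add -im.
The other pattern: stems whose second-to-last letter is 'g' or 'm' double the final consonant and add -ish.
So gehsarifg → gehsarifgim.

gehsarifgim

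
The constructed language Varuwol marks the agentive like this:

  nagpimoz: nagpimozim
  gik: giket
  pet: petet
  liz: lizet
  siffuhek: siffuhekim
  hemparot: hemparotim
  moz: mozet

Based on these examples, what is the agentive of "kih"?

kihet

pet and hemparot both end in -t yet inflect differently (petet, hemparotim), so the final letter is not what conditions the rule; the number of vowels is.
"kih" has 1 vowel. The stems with 1 vowel (liz → lizet, moz → mozet, gik → giket) add -et.
So kih → kihet.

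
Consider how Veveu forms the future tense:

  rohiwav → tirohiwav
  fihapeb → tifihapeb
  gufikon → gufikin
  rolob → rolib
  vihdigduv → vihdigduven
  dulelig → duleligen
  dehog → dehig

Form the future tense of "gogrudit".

gogruditen

dulelig and dehog both end in -g yet inflect differently (duleligen, dehig), so the final letter is not what conditions the rule; the last vowel is.
"gogrudit" has last vowel 'i'. The one such stem in the data (dulelig → duleligen) adds -en, so the same rule applies.
So gogrudit → gogruditen.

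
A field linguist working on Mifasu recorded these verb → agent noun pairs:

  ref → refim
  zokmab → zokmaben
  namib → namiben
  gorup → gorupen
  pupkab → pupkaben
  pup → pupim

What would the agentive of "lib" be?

libim

"lib" has 1 vowel. The stems with 1 vowel (ref → refim, pup → pupim) add -im.
The other pattern: stems with 2 vowels add -en.
So lib → libim.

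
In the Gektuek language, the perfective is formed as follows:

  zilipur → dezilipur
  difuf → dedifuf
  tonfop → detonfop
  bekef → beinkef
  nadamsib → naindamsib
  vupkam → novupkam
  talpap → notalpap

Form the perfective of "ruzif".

difuf and bekef both end in -f yet inflect differently (dedifuf, beinkef), so the final letter is not what conditions the rule; the last vowel is.
"ruzif" has last vowel 'i'. The one such stem in the data (nadamsib → naindamsib) inserts -in- after the first vowel (as does bekef), so the same rule applies.
The other patterns: stems whose last vowel is 'o' or 'u' add the prefix de-; stems whose last vowel is 'a' add the prefix no-.
So ruzif → ruinzif.

ruinzif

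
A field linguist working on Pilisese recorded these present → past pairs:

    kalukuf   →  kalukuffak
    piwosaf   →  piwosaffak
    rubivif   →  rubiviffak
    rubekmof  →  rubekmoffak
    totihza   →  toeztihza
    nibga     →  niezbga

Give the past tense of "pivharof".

pivharoffak

piwosaf and totihza both have last vowel 'a' yet inflect differently (piwosaffak, toeztihza), so the last vowel is not what conditions the rule; the final letter is.
"pivharof" ends in -f. The stems ending in -f (kalukuf → kalukuffak, piwosaf → piwosaffak, rubivif → rubiviffak) double the final consonant and add -ak.
The other pattern: stems ending in -a insert -ez- after the first vowel.
So pivharof → pivharoffak.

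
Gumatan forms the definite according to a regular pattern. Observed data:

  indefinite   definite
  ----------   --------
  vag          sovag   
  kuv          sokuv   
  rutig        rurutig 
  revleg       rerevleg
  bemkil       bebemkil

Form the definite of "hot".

vag and rutig both end in -g yet inflect differently (sovag, rurutig), so the final letter is not what conditions the rule; the number of vowels is.
"hot" has 1 vowel. The stems with 1 vowel (vag → sovag, kuv → sokuv) add the prefix so-.
The other pattern: stems with 2 vowels repeat the first consonant+vowel as a prefix.
So hot → sohot.

sohot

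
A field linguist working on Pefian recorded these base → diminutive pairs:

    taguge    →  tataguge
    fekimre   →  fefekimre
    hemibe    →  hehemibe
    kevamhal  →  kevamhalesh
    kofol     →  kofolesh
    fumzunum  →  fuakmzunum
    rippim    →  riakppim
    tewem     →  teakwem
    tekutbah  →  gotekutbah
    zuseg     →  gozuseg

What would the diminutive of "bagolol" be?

taguge and tewem both have last vowel 'e' yet inflect differently (tataguge, teakwem), so the last vowel is not what conditions the rule; the final letter is.
"bagolol" ends in -l. The stems ending in -l (kevamhal → kevamhalesh, kofol → kofolesh) add -esh.
So bagolol → bagololesh.

bagololesh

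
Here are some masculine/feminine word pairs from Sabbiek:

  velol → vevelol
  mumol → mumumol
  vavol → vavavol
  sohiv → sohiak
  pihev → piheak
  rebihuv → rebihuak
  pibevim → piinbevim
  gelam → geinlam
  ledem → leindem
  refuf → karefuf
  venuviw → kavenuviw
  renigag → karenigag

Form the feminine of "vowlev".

vowleak

sohiv and pibevim both have last vowel 'i' yet inflect differently (sohiak, piinbevim), so the last vowel is not what conditions the rule; the final letter is.
"vowlev" ends in -v. The stems ending in -v (sohiv → sohiak, pihev → piheak, rebihuv → rebihuak) drop the final letter and add -ak.
The other patterns: stems ending in -l repeat the first consonant+vowel as a prefix; stems ending in -m insert -in- after the first vowel; stems ending in -f, -g or -w add the prefix ka-.
So vowlev → vowleak.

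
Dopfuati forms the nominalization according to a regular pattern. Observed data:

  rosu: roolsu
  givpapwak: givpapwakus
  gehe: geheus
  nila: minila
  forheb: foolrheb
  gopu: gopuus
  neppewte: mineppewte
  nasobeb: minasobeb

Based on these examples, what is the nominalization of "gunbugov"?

neppewte and gehe both end in -e yet inflect differently (mineppewte, geheus), so the final letter is not what conditions the rule; the first letter is.
"gunbugov" begins with g-. The stems beginning with g- (gehe → geheus, gopu → gopuus, givpapwak → givpapwakus) add -us.
The other patterns: stems beginning with n- add the prefix mi-; stems beginning with f- or r- insert -ol- after the first vowel.
So gunbugov → gunbugovus.

gunbugovus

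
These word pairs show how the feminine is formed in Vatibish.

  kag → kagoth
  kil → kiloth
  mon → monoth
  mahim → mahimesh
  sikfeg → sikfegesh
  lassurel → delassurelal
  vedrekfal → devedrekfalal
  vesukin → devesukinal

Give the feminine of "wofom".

wofomesh

"wofom" has 2 vowels. The stems with 2 vowels (mahim → mahimesh, sikfeg → sikfegesh) add -esh.
So wofom → wofomesh.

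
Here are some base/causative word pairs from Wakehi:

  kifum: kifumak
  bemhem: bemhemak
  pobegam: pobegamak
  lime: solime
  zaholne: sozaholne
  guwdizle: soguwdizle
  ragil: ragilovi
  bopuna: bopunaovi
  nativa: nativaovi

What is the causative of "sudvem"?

bemhem and lime both have last vowel 'e' yet inflect differently (bemhemak, solime), so the last vowel is not what conditions the rule; the final letter is.
"sudvem" ends in -m. The stems ending in -m (kifum → kifumak, bemhem → bemhemak, pobegam → pobegamak) add -ak.
So sudvem → sudvemak.

sudvemak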